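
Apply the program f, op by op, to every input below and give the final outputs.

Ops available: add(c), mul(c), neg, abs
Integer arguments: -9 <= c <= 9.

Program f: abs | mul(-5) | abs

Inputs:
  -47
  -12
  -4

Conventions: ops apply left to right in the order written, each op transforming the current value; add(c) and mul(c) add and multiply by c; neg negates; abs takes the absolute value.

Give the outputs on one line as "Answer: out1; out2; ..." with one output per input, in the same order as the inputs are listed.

235; 60; 20

Execution, op by op:
  -47 -> 47 -> -235 -> 235
  -12 -> 12 -> -60 -> 60
  -4 -> 4 -> -20 -> 20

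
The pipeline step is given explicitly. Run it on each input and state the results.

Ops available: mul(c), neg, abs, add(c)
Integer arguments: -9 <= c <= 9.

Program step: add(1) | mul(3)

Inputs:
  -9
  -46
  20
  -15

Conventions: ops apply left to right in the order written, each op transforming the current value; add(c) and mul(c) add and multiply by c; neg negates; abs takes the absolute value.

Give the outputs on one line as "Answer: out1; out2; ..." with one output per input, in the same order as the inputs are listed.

-24; -135; 63; -42

Execution, op by op:
  -9 -> -8 -> -24
  -46 -> -45 -> -135
  20 -> 21 -> 63
  -15 -> -14 -> -42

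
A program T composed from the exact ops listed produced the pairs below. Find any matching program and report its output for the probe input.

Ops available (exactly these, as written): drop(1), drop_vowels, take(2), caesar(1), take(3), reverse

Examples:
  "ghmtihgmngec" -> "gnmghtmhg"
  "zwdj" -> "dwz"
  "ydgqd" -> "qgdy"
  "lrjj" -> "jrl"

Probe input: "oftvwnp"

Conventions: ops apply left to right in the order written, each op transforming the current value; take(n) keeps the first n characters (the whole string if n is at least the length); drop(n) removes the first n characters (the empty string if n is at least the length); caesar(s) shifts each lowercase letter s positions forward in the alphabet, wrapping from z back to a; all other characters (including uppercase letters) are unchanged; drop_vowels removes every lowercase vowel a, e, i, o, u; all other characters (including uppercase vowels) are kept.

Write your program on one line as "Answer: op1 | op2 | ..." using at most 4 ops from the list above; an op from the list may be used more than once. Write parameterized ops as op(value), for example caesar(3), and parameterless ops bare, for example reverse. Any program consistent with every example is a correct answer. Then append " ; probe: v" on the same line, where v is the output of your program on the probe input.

reverse | drop(1) | drop_vowels ; probe: "nwvtf"

Check, running the answer program on each example:
  "ghmtihgmngec" -> "cegnmghitmhg" -> "egnmghitmhg" -> "gnmghtmhg"
  "zwdj" -> "jdwz" -> "dwz" -> "dwz"
  "ydgqd" -> "dqgdy" -> "qgdy" -> "qgdy"
  "lrjj" -> "jjrl" -> "jrl" -> "jrl"
  probe: "oftvwnp" -> "pnwvtfo" -> "nwvtfo" -> "nwvtf"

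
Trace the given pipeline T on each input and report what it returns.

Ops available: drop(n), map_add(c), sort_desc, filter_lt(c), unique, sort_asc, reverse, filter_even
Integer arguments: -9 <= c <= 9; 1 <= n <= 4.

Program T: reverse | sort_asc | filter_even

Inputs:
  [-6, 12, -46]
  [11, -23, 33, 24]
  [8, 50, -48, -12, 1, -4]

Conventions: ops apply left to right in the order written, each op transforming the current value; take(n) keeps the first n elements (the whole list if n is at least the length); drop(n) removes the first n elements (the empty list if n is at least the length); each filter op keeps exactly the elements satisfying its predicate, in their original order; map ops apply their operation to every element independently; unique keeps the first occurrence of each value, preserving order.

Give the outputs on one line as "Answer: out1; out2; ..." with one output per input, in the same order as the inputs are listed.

[-46, -6, 12]; [24]; [-48, -12, -4, 8, 50]

Execution, op by op:
  [-6, 12, -46] -> [-46, 12, -6] -> [-46, -6, 12] -> [-46, -6, 12]
  [11, -23, 33, 24] -> [24, 33, -23, 11] -> [-23, 11, 24, 33] -> [24]
  [8, 50, -48, -12, 1, -4] -> [-4, 1, -12, -48, 50, 8] -> [-48, -12, -4, 1, 8, 50] -> [-48, -12, -4, 8, 50]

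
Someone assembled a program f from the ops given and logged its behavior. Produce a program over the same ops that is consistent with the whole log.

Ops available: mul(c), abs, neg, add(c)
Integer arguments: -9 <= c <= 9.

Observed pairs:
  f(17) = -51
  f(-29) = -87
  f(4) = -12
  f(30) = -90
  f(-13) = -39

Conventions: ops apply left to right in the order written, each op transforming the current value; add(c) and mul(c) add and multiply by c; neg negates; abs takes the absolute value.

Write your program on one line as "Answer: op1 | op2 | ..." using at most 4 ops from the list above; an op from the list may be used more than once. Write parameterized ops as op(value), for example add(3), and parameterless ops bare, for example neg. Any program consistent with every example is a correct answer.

mul(3) | abs | neg

Check, running the answer program on each example:
  17 -> 51 -> 51 -> -51
  -29 -> -87 -> 87 -> -87
  4 -> 12 -> 12 -> -12
  30 -> 90 -> 90 -> -90
  -13 -> -39 -> 39 -> -39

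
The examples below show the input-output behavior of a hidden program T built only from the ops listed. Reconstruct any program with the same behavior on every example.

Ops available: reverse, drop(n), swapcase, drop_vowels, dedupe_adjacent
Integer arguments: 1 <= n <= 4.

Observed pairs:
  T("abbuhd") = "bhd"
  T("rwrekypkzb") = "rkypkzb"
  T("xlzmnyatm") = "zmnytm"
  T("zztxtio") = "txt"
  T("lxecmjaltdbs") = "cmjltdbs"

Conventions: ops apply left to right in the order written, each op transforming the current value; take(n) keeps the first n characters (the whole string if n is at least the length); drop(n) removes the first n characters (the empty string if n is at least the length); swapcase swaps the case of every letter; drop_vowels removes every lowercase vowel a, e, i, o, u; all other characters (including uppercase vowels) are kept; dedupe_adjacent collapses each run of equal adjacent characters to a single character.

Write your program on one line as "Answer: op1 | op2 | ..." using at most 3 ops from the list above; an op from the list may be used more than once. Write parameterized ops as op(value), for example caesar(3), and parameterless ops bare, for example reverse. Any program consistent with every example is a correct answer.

drop(2) | drop_vowels

Check, running the answer program on each example:
  "abbuhd" -> "buhd" -> "bhd"
  "rwrekypkzb" -> "rekypkzb" -> "rkypkzb"
  "xlzmnyatm" -> "zmnyatm" -> "zmnytm"
  "zztxtio" -> "txtio" -> "txt"
  "lxecmjaltdbs" -> "ecmjaltdbs" -> "cmjltdbs"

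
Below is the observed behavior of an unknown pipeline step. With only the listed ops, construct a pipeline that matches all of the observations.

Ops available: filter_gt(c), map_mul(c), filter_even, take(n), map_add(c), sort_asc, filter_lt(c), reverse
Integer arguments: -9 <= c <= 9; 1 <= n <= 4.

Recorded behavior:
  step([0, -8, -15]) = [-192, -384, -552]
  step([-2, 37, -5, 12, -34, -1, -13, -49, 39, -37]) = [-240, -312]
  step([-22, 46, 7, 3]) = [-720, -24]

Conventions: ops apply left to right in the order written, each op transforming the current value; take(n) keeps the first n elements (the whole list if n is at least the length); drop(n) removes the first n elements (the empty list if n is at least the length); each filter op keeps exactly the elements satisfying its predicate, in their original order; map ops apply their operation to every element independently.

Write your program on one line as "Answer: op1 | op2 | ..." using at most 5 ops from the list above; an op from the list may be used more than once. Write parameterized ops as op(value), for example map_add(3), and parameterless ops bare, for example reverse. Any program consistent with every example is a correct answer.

map_add(-8) | map_mul(8) | map_mul(3) | take(3) | filter_lt(-6)

Check, running the answer program on each example:
  [0, -8, -15] -> [-8, -16, -23] -> [-64, -128, -184] -> [-192, -384, -552] -> [-192, -384, -552] -> [-192, -384, -552]
  [-2, 37, -5, 12, -34, -1, -13, -49, 39, -37] -> [-10, 29, -13, 4, -42, -9, -21, -57, 31, -45] -> [-80, 232, -104, 32, -336, -72, -168, -456, 248, -360] -> [-240, 696, -312, 96, -1008, -216, -504, -1368, 744, -1080] -> [-240, 696, -312] -> [-240, -312]
  [-22, 46, 7, 3] -> [-30, 38, -1, -5] -> [-240, 304, -8, -40] -> [-720, 912, -24, -120] -> [-720, 912, -24] -> [-720, -24]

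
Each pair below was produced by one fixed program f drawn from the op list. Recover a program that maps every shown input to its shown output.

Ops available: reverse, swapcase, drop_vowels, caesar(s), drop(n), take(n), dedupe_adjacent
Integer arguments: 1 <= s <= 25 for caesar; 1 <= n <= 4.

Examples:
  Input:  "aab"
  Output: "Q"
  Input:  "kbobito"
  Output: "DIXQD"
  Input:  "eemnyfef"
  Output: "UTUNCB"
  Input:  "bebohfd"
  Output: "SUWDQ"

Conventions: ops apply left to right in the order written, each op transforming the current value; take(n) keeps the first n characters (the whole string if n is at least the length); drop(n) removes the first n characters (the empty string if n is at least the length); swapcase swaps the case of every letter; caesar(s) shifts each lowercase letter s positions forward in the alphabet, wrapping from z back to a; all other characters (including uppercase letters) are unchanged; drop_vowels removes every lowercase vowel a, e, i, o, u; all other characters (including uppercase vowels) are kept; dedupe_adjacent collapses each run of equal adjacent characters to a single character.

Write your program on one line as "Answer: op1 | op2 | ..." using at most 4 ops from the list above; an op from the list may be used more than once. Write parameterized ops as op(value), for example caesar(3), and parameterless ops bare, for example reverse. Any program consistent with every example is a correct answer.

caesar(15) | swapcase | drop(2) | reverse

Check, running the answer program on each example:
  "aab" -> "ppq" -> "PPQ" -> "Q" -> "Q"
  "kbobito" -> "zqdqxid" -> "ZQDQXID" -> "DQXID" -> "DIXQD"
  "eemnyfef" -> "ttbcnutu" -> "TTBCNUTU" -> "BCNUTU" -> "UTUNCB"
  "bebohfd" -> "qtqdwus" -> "QTQDWUS" -> "QDWUS" -> "SUWDQ"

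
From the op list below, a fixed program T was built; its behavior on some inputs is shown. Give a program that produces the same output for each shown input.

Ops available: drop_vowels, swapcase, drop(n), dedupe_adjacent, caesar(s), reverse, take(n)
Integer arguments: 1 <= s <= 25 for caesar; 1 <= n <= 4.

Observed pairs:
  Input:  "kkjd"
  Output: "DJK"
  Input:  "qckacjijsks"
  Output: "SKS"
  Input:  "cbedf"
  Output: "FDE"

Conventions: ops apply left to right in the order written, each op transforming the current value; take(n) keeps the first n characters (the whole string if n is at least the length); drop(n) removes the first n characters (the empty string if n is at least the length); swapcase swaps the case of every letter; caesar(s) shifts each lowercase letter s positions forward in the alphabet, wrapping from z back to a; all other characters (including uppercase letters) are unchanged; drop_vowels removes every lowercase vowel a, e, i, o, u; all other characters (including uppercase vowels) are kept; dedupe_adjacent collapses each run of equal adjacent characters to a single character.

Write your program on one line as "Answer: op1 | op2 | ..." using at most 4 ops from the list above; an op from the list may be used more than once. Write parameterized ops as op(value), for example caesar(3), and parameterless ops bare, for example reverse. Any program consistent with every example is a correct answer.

dedupe_adjacent | swapcase | reverse | take(3)

Check, running the answer program on each example:
  "kkjd" -> "kjd" -> "KJD" -> "DJK" -> "DJK"
  "qckacjijsks" -> "qckacjijsks" -> "QCKACJIJSKS" -> "SKSJIJCAKCQ" -> "SKS"
  "cbedf" -> "cbedf" -> "CBEDF" -> "FDEBC" -> "FDE"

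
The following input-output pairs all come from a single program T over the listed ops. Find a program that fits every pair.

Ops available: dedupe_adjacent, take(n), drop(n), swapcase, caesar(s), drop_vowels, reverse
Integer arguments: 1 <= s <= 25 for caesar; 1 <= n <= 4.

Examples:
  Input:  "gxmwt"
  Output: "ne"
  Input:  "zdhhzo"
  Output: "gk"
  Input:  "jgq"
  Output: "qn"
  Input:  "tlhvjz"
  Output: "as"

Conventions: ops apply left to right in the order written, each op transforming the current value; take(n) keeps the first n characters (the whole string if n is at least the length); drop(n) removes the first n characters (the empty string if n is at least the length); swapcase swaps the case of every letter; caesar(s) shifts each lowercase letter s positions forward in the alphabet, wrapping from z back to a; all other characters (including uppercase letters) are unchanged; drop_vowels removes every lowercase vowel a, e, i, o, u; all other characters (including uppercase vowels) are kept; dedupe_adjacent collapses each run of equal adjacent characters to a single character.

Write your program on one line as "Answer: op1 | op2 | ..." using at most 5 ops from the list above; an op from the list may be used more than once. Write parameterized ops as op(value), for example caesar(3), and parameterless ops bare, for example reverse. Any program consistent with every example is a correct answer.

caesar(18) | drop_vowels | take(2) | caesar(15)

Check, running the answer program on each example:
  "gxmwt" -> "ypeol" -> "ypl" -> "yp" -> "ne"
  "zdhhzo" -> "rvzzrg" -> "rvzzrg" -> "rv" -> "gk"
  "jgq" -> "byi" -> "by" -> "by" -> "qn"
  "tlhvjz" -> "ldznbr" -> "ldznbr" -> "ld" -> "as"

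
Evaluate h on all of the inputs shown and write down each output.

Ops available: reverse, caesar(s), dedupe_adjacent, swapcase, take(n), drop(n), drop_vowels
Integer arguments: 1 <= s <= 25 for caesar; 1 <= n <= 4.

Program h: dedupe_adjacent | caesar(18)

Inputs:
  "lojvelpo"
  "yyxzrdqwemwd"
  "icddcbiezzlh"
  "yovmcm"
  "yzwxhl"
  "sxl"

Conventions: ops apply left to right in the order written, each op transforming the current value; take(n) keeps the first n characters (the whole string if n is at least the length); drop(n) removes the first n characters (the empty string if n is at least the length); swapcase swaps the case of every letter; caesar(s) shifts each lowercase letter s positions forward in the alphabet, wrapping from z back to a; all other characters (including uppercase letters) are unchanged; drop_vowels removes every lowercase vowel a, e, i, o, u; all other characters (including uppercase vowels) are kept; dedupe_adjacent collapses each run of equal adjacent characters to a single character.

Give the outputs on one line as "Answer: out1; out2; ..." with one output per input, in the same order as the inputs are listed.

Execution, op by op:
  "lojvelpo" -> "lojvelpo" -> "dgbnwdhg"
  "yyxzrdqwemwd" -> "yxzrdqwemwd" -> "qprjvioweov"
  "icddcbiezzlh" -> "icdcbiezlh" -> "auvutawrdz"
  "yovmcm" -> "yovmcm" -> "qgneue"
  "yzwxhl" -> "yzwxhl" -> "qropzd"
  "sxl" -> "sxl" -> "kpd"

"dgbnwdhg"; "qprjvioweov"; "auvutawrdz"; "qgneue"; "qropzd"; "kpd"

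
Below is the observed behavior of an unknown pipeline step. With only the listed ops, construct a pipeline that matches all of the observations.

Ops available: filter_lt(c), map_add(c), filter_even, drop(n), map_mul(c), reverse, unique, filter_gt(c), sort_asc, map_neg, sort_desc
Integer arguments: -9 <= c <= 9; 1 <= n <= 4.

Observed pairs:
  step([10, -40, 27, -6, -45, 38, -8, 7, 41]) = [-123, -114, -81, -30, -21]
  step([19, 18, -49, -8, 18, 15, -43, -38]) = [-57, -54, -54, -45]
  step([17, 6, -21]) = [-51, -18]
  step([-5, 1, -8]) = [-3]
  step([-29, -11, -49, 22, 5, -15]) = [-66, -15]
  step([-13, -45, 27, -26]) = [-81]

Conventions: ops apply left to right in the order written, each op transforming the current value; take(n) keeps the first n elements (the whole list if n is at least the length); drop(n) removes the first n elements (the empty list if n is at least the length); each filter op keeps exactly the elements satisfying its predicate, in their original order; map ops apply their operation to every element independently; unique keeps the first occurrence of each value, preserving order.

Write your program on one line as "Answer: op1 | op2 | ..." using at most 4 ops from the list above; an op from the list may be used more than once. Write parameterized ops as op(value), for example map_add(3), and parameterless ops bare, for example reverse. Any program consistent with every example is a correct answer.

map_mul(3) | sort_desc | map_mul(-1) | filter_lt(5)

Check, running the answer program on each example:
  [10, -40, 27, -6, -45, 38, -8, 7, 41] -> [30, -120, 81, -18, -135, 114, -24, 21, 123] -> [123, 114, 81, 30, 21, -18, -24, -120, -135] -> [-123, -114, -81, -30, -21, 18, 24, 120, 135] -> [-123, -114, -81, -30, -21]
  [19, 18, -49, -8, 18, 15, -43, -38] -> [57, 54, -147, -24, 54, 45, -129, -114] -> [57, 54, 54, 45, -24, -114, -129, -147] -> [-57, -54, -54, -45, 24, 114, 129, 147] -> [-57, -54, -54, -45]
  [17, 6, -21] -> [51, 18, -63] -> [51, 18, -63] -> [-51, -18, 63] -> [-51, -18]
  [-5, 1, -8] -> [-15, 3, -24] -> [3, -15, -24] -> [-3, 15, 24] -> [-3]
  [-29, -11, -49, 22, 5, -15] -> [-87, -33, -147, 66, 15, -45] -> [66, 15, -33, -45, -87, -147] -> [-66, -15, 33, 45, 87, 147] -> [-66, -15]
  [-13, -45, 27, -26] -> [-39, -135, 81, -78] -> [81, -39, -78, -135] -> [-81, 39, 78, 135] -> [-81]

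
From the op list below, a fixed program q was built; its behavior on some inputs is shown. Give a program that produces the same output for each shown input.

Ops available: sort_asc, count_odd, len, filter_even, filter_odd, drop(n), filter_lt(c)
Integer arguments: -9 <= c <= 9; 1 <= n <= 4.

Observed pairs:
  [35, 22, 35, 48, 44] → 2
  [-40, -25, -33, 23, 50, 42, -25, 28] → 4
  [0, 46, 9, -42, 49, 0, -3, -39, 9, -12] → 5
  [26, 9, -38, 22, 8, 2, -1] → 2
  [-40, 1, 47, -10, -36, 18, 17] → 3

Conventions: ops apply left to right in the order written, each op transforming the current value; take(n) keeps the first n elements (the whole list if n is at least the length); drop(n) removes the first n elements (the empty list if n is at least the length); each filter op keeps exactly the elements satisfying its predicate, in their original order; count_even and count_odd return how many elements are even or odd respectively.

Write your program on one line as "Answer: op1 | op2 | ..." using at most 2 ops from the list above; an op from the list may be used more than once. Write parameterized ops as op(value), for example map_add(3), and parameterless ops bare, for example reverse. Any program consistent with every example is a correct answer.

filter_odd | len

Check, running the answer program on each example:
  [35, 22, 35, 48, 44] -> [35, 35] -> 2
  [-40, -25, -33, 23, 50, 42, -25, 28] -> [-25, -33, 23, -25] -> 4
  [0, 46, 9, -42, 49, 0, -3, -39, 9, -12] -> [9, 49, -3, -39, 9] -> 5
  [26, 9, -38, 22, 8, 2, -1] -> [9, -1] -> 2
  [-40, 1, 47, -10, -36, 18, 17] -> [1, 47, 17] -> 3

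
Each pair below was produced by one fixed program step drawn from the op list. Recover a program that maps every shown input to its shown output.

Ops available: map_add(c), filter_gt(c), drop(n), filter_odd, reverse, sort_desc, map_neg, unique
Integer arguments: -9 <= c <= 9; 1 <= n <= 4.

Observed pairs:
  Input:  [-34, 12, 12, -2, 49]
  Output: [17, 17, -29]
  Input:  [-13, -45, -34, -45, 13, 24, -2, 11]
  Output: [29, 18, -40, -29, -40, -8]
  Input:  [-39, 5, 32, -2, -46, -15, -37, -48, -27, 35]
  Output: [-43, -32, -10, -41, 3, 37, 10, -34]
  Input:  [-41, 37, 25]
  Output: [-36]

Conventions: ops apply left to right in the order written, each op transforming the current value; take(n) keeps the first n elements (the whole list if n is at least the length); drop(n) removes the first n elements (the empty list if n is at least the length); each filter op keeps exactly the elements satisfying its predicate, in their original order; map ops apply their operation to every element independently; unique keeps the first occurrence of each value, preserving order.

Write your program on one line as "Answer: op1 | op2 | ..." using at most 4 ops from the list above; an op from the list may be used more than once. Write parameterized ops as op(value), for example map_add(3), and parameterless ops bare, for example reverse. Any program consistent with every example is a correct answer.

reverse | map_add(8) | drop(2) | map_add(-3)

Check, running the answer program on each example:
  [-34, 12, 12, -2, 49] -> [49, -2, 12, 12, -34] -> [57, 6, 20, 20, -26] -> [20, 20, -26] -> [17, 17, -29]
  [-13, -45, -34, -45, 13, 24, -2, 11] -> [11, -2, 24, 13, -45, -34, -45, -13] -> [19, 6, 32, 21, -37, -26, -37, -5] -> [32, 21, -37, -26, -37, -5] -> [29, 18, -40, -29, -40, -8]
  [-39, 5, 32, -2, -46, -15, -37, -48, -27, 35] -> [35, -27, -48, -37, -15, -46, -2, 32, 5, -39] -> [43, -19, -40, -29, -7, -38, 6, 40, 13, -31] -> [-40, -29, -7, -38, 6, 40, 13, -31] -> [-43, -32, -10, -41, 3, 37, 10, -34]
  [-41, 37, 25] -> [25, 37, -41] -> [33, 45, -33] -> [-33] -> [-36]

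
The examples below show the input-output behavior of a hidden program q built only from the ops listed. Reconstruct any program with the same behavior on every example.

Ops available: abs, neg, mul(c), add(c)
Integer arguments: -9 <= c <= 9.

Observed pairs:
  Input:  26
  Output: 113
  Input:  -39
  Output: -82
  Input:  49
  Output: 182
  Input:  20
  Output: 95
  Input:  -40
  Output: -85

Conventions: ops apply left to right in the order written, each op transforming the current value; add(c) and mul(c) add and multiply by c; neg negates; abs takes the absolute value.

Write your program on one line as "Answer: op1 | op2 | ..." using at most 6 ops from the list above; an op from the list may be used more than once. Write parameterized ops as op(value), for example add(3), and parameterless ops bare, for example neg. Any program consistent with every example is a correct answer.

add(9) | mul(3) | add(-8) | add(7) | add(9)

Check, running the answer program on each example:
  26 -> 35 -> 105 -> 97 -> 104 -> 113
  -39 -> -30 -> -90 -> -98 -> -91 -> -82
  49 -> 58 -> 174 -> 166 -> 173 -> 182
  20 -> 29 -> 87 -> 79 -> 86 -> 95
  -40 -> -31 -> -93 -> -101 -> -94 -> -85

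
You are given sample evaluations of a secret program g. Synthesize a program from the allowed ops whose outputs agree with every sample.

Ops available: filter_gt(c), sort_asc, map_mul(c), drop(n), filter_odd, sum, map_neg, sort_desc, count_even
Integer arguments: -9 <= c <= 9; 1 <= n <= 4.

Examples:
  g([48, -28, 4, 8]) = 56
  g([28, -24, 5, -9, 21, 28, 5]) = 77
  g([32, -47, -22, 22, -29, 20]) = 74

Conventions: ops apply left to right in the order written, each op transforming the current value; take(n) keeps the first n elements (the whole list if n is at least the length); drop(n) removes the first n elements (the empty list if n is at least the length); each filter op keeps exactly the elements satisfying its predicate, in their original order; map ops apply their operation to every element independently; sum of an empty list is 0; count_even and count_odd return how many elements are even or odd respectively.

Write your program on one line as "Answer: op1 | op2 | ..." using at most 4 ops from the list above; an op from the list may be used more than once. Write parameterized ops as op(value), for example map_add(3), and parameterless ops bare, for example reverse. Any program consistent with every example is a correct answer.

filter_gt(6) | sort_desc | sum

Check, running the answer program on each example:
  [48, -28, 4, 8] -> [48, 8] -> [48, 8] -> 56
  [28, -24, 5, -9, 21, 28, 5] -> [28, 21, 28] -> [28, 28, 21] -> 77
  [32, -47, -22, 22, -29, 20] -> [32, 22, 20] -> [32, 22, 20] -> 74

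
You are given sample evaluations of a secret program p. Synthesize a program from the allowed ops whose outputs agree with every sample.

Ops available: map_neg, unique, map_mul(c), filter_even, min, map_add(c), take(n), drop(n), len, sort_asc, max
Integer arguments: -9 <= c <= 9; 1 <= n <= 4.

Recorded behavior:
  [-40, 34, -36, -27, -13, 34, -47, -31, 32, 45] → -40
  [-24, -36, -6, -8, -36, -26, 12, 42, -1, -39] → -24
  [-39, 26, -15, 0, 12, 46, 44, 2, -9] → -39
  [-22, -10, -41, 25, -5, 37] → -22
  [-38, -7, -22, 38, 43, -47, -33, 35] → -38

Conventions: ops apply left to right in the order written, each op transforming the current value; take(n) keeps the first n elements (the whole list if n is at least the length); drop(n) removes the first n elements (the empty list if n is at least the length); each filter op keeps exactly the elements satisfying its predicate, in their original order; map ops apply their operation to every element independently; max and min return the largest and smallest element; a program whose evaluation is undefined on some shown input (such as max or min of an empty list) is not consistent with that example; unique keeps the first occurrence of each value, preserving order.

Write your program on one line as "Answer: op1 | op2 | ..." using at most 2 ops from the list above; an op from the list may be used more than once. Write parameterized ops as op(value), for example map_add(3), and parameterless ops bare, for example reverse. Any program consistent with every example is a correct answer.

take(1) | min

Check, running the answer program on each example:
  [-40, 34, -36, -27, -13, 34, -47, -31, 32, 45] -> [-40] -> -40
  [-24, -36, -6, -8, -36, -26, 12, 42, -1, -39] -> [-24] -> -24
  [-39, 26, -15, 0, 12, 46, 44, 2, -9] -> [-39] -> -39
  [-22, -10, -41, 25, -5, 37] -> [-22] -> -22
  [-38, -7, -22, 38, 43, -47, -33, 35] -> [-38] -> -38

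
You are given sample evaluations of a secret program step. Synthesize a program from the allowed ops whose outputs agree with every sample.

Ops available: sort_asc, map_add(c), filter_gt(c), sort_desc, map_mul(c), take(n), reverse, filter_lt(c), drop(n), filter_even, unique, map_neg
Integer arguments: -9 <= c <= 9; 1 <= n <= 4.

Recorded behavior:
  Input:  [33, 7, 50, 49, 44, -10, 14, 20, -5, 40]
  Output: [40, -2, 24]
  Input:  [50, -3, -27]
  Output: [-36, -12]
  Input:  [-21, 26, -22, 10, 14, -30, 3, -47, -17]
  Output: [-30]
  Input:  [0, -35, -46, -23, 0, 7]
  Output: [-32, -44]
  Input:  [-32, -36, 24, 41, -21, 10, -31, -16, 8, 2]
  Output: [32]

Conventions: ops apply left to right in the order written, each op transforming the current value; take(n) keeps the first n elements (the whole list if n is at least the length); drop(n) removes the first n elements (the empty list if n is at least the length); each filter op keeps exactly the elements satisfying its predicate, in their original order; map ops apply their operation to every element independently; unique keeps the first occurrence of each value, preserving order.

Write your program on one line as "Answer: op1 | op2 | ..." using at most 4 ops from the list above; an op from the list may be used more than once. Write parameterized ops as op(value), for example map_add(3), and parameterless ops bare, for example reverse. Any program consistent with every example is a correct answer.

take(4) | map_add(-9) | filter_even | reverse

Check, running the answer program on each example:
  [33, 7, 50, 49, 44, -10, 14, 20, -5, 40] -> [33, 7, 50, 49] -> [24, -2, 41, 40] -> [24, -2, 40] -> [40, -2, 24]
  [50, -3, -27] -> [50, -3, -27] -> [41, -12, -36] -> [-12, -36] -> [-36, -12]
  [-21, 26, -22, 10, 14, -30, 3, -47, -17] -> [-21, 26, -22, 10] -> [-30, 17, -31, 1] -> [-30] -> [-30]
  [0, -35, -46, -23, 0, 7] -> [0, -35, -46, -23] -> [-9, -44, -55, -32] -> [-44, -32] -> [-32, -44]
  [-32, -36, 24, 41, -21, 10, -31, -16, 8, 2] -> [-32, -36, 24, 41] -> [-41, -45, 15, 32] -> [32] -> [32]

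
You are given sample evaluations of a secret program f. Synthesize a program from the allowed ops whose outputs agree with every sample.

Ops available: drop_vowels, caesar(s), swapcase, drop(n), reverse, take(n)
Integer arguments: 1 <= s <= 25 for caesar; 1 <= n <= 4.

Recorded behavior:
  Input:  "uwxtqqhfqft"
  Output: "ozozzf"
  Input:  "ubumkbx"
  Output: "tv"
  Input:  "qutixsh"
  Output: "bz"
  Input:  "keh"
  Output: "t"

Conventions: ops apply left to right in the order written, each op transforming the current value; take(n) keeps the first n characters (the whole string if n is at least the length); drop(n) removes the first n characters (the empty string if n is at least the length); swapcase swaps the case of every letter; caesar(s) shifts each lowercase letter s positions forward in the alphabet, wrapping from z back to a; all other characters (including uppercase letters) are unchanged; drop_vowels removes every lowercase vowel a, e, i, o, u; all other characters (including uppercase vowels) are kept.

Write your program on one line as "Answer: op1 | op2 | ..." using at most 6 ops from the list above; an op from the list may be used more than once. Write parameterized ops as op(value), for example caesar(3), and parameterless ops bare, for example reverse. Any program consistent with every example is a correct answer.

reverse | drop_vowels | caesar(7) | drop_vowels | caesar(2)

Check, running the answer program on each example:
  "uwxtqqhfqft" -> "tfqfhqqtxwu" -> "tfqfhqqtxw" -> "amxmoxxaed" -> "mxmxxd" -> "ozozzf"
  "ubumkbx" -> "xbkmubu" -> "xbkmb" -> "eirti" -> "rt" -> "tv"
  "qutixsh" -> "hsxituq" -> "hsxtq" -> "ozeax" -> "zx" -> "bz"
  "keh" -> "hek" -> "hk" -> "or" -> "r" -> "t"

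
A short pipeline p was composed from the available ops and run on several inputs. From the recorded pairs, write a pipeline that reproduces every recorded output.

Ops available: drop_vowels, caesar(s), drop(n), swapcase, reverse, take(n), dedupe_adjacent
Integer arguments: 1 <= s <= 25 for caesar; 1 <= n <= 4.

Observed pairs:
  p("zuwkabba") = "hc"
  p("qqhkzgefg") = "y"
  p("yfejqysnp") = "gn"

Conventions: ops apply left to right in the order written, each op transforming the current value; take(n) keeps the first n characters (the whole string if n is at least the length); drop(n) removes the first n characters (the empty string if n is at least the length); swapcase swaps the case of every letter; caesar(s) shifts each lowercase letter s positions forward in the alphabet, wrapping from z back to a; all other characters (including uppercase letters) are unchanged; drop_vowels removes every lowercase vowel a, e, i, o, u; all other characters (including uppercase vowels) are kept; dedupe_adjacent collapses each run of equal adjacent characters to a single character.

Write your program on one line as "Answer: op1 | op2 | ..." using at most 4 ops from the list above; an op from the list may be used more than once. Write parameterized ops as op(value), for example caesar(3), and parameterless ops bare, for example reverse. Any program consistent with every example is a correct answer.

take(2) | dedupe_adjacent | caesar(8)

Check, running the answer program on each example:
  "zuwkabba" -> "zu" -> "zu" -> "hc"
  "qqhkzgefg" -> "qq" -> "q" -> "y"
  "yfejqysnp" -> "yf" -> "yf" -> "gn"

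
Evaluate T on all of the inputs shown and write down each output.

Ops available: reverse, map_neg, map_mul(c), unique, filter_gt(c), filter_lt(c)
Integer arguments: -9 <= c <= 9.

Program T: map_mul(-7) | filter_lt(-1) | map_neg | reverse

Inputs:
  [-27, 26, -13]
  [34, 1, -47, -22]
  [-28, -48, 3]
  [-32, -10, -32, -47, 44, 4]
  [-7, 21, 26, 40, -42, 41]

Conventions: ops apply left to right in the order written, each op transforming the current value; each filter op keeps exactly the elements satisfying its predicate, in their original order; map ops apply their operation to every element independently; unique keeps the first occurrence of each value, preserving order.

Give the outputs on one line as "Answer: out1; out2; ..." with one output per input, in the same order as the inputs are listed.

Execution, op by op:
  [-27, 26, -13] -> [189, -182, 91] -> [-182] -> [182] -> [182]
  [34, 1, -47, -22] -> [-238, -7, 329, 154] -> [-238, -7] -> [238, 7] -> [7, 238]
  [-28, -48, 3] -> [196, 336, -21] -> [-21] -> [21] -> [21]
  [-32, -10, -32, -47, 44, 4] -> [224, 70, 224, 329, -308, -28] -> [-308, -28] -> [308, 28] -> [28, 308]
  [-7, 21, 26, 40, -42, 41] -> [49, -147, -182, -280, 294, -287] -> [-147, -182, -280, -287] -> [147, 182, 280, 287] -> [287, 280, 182, 147]

[182]; [7, 238]; [21]; [28, 308]; [287, 280, 182, 147]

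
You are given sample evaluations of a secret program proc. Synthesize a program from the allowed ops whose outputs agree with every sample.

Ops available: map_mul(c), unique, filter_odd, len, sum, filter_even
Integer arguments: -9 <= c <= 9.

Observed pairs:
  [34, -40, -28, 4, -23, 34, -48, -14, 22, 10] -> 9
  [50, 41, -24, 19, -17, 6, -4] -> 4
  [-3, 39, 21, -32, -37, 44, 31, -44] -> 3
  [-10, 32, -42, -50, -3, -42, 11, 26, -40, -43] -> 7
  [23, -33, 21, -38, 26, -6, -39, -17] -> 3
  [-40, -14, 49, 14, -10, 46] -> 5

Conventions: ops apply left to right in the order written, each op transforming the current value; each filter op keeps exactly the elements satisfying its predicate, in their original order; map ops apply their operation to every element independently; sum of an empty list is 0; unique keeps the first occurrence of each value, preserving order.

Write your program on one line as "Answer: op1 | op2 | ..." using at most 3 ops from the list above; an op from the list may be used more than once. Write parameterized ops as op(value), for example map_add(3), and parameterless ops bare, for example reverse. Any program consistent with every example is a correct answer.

filter_even | map_mul(4) | len

Check, running the answer program on each example:
  [34, -40, -28, 4, -23, 34, -48, -14, 22, 10] -> [34, -40, -28, 4, 34, -48, -14, 22, 10] -> [136, -160, -112, 16, 136, -192, -56, 88, 40] -> 9
  [50, 41, -24, 19, -17, 6, -4] -> [50, -24, 6, -4] -> [200, -96, 24, -16] -> 4
  [-3, 39, 21, -32, -37, 44, 31, -44] -> [-32, 44, -44] -> [-128, 176, -176] -> 3
  [-10, 32, -42, -50, -3, -42, 11, 26, -40, -43] -> [-10, 32, -42, -50, -42, 26, -40] -> [-40, 128, -168, -200, -168, 104, -160] -> 7
  [23, -33, 21, -38, 26, -6, -39, -17] -> [-38, 26, -6] -> [-152, 104, -24] -> 3
  [-40, -14, 49, 14, -10, 46] -> [-40, -14, 14, -10, 46] -> [-160, -56, 56, -40, 184] -> 5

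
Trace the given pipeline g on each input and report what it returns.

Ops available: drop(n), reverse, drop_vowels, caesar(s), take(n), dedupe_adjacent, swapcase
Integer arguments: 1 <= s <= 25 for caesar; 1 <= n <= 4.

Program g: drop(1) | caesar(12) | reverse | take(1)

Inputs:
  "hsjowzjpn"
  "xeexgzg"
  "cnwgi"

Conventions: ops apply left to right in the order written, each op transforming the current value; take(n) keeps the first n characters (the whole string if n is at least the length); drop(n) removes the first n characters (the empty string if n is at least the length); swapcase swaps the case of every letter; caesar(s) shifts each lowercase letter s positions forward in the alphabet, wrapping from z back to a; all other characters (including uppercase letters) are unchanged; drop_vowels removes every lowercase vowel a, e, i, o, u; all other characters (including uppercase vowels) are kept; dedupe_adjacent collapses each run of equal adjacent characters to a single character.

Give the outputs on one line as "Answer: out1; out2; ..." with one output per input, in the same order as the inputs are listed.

Execution, op by op:
  "hsjowzjpn" -> "sjowzjpn" -> "evailvbz" -> "zbvliave" -> "z"
  "xeexgzg" -> "eexgzg" -> "qqjsls" -> "slsjqq" -> "s"
  "cnwgi" -> "nwgi" -> "zisu" -> "usiz" -> "u"

"z"; "s"; "u"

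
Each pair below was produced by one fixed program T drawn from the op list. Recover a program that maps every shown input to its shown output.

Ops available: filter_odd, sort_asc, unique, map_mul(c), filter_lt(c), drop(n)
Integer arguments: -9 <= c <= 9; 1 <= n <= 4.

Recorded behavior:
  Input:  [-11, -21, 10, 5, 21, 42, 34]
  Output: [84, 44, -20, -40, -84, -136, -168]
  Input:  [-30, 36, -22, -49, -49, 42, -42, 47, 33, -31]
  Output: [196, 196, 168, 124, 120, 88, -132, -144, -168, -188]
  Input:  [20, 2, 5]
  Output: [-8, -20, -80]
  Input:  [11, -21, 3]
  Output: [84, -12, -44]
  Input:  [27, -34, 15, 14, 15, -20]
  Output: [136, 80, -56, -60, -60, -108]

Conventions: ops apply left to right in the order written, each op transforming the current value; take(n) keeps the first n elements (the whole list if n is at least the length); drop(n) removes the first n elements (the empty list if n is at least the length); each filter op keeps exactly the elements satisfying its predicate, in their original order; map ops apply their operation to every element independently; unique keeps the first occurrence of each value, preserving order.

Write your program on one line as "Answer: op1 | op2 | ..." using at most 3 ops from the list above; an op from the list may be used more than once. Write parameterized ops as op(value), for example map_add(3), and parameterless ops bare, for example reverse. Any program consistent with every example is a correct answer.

sort_asc | map_mul(2) | map_mul(-2)

Check, running the answer program on each example:
  [-11, -21, 10, 5, 21, 42, 34] -> [-21, -11, 5, 10, 21, 34, 42] -> [-42, -22, 10, 20, 42, 68, 84] -> [84, 44, -20, -40, -84, -136, -168]
  [-30, 36, -22, -49, -49, 42, -42, 47, 33, -31] -> [-49, -49, -42, -31, -30, -22, 33, 36, 42, 47] -> [-98, -98, -84, -62, -60, -44, 66, 72, 84, 94] -> [196, 196, 168, 124, 120, 88, -132, -144, -168, -188]
  [20, 2, 5] -> [2, 5, 20] -> [4, 10, 40] -> [-8, -20, -80]
  [11, -21, 3] -> [-21, 3, 11] -> [-42, 6, 22] -> [84, -12, -44]
  [27, -34, 15, 14, 15, -20] -> [-34, -20, 14, 15, 15, 27] -> [-68, -40, 28, 30, 30, 54] -> [136, 80, -56, -60, -60, -108]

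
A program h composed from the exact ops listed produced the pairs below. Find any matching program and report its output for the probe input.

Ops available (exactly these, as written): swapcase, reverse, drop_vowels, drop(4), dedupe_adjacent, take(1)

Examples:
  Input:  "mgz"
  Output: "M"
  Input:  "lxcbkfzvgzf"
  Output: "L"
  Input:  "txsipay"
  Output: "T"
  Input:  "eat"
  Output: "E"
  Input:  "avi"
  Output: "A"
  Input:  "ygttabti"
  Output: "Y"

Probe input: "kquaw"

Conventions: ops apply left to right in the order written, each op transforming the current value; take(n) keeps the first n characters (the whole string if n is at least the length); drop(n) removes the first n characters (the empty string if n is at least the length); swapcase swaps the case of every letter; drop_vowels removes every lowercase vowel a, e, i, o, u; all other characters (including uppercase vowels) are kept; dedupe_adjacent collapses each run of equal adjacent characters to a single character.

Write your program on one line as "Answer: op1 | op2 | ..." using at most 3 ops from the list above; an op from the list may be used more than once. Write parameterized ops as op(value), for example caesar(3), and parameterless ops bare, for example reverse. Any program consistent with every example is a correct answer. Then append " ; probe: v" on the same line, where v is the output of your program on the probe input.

swapcase | take(1) ; probe: "K"

Check, running the answer program on each example:
  "mgz" -> "MGZ" -> "M"
  "lxcbkfzvgzf" -> "LXCBKFZVGZF" -> "L"
  "txsipay" -> "TXSIPAY" -> "T"
  "eat" -> "EAT" -> "E"
  "avi" -> "AVI" -> "A"
  "ygttabti" -> "YGTTABTI" -> "Y"
  probe: "kquaw" -> "KQUAW" -> "K"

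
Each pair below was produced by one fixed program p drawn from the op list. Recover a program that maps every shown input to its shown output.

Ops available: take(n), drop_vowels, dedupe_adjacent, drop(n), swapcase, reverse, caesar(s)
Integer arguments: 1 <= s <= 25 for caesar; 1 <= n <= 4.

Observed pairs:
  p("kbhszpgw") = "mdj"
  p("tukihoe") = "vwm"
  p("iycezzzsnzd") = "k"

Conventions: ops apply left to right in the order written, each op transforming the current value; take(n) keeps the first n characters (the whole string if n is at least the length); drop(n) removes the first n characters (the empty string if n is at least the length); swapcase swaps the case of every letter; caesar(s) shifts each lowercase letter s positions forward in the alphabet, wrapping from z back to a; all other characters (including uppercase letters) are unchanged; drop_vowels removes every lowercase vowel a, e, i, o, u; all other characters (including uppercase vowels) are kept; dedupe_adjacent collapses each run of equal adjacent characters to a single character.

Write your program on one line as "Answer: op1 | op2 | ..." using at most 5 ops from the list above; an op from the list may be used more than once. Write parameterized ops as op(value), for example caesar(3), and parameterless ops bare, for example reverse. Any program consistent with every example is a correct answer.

caesar(2) | dedupe_adjacent | take(3) | drop_vowels

Check, running the answer program on each example:
  "kbhszpgw" -> "mdjubriy" -> "mdjubriy" -> "mdj" -> "mdj"
  "tukihoe" -> "vwmkjqg" -> "vwmkjqg" -> "vwm" -> "vwm"
  "iycezzzsnzd" -> "kaegbbbupbf" -> "kaegbupbf" -> "kae" -> "k"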